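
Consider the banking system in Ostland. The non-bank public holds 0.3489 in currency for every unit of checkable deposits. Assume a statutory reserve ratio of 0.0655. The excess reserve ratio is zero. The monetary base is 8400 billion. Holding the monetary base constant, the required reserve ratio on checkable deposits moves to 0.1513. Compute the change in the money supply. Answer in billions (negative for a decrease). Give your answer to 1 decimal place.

Initially m₁ = (1 + 0.3489) / (0.0655 + 0.3489) ≈ 3.255068, so M₁ = 3.255068 × 8400 = 27342.5712 billion.
After the change m₂ = (1 + 0.3489) / (0.1513 + 0.3489) ≈ 2.696721, so M₂ = 2.696721 × 8400 = 22652.4564 billion.
ΔM = M₂ − M₁ = 22652.4564 − 27342.5712 = -4690.1148 billion.

-4690.1 billion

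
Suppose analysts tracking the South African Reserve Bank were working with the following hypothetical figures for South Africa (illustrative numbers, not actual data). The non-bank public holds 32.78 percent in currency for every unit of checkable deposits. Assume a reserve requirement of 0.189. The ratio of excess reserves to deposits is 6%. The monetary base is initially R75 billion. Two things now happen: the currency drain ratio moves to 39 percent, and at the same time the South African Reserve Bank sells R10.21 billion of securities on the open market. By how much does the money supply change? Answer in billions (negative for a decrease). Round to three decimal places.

-31.715 billion

Before: m₁ = (1 + 0.3278) / (0.189 + 0.06 + 0.3278) ≈ 2.302011, MB₁ = 75, so M₁ = 2.302011 × 75 ≈ 172.6508 billion.
After: m₂ = (1 + 0.39) / (0.189 + 0.06 + 0.39) ≈ 2.175274, MB₂ = 75 − 10.21 = 64.79, so M₂ = 2.175274 × 64.79 ≈ 140.936 billion.
ΔM = M₂ − M₁ = 140.936 − 172.6508 = -31.7148 billion.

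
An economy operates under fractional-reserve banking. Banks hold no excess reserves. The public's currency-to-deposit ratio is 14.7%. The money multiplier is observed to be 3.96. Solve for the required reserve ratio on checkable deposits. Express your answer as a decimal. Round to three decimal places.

Using m = 3.96. Since m = (1 + c)/(c + rr + e), the denominator satisfies c + rr + e = (1 + c)/m = (1 + 0.147) / 3.96 ≈ 0.289646.
With c = 0.147 and e = 0, the required reserve ratio on checkable deposits is 0.289646 − 0.147 − 0 = 0.142646.

0.143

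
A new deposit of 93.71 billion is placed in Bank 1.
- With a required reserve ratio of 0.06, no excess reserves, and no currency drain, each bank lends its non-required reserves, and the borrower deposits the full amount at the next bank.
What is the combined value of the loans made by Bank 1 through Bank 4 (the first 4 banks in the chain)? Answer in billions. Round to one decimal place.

Bank i lends (1 − rr)^i of the original deposit: Bank 1 lends 93.71·0.9400 = 88.0874, Bank 2 lends 93.71·0.9400² ≈ 82.8022, and so on.
Summing a geometric series: total = 93.71·[0.9400·(1 − 0.9400^4) / (1 − 0.9400)] ≈ 321.8876 billion.

321.9 billion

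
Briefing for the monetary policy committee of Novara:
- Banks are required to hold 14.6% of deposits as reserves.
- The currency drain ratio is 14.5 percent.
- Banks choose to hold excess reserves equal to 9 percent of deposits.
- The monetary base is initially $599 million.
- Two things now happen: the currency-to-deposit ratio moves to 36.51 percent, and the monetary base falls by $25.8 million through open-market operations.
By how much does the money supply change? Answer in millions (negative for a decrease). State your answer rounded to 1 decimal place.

-498.4 million

Before: m₁ = (1 + 0.145) / (0.146 + 0.09 + 0.145) ≈ 3.00525, MB₁ = 599, so M₁ = 3.00525 × 599 ≈ 1800.1448 million.
After: m₂ = (1 + 0.3651) / (0.146 + 0.09 + 0.3651) ≈ 2.27100, MB₂ = 599 − 25.8 = 573.2, so M₂ = 2.27100 × 573.2 = 1301.7372 million.
ΔM = M₂ − M₁ = 1301.7372 − 1800.1448 = -498.4076 million.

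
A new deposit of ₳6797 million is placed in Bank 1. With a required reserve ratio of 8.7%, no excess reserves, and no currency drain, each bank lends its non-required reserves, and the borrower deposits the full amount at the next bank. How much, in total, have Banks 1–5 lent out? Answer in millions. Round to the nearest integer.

Bank i lends (1 − rr)^i of the original deposit: Bank 1 lends 6797·0.9130 = 6205.6610, Bank 2 lends 6797·0.9130² ≈ 5665.7685, and so on.
Summing a geometric series: total = 6797·[0.9130·(1 − 0.9130^5) / (1 − 0.9130)] ≈ 26079.0097 million.

₳26079 million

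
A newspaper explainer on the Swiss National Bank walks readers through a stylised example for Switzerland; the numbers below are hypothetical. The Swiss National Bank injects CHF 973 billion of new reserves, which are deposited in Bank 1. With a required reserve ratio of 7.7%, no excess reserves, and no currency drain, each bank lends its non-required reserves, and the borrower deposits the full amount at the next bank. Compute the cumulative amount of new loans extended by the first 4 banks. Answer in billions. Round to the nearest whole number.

CHF 3198 billion

Bank i lends (1 − rr)^i of the original deposit: Bank 1 lends 973·0.9230 = 898.0790, Bank 2 lends 973·0.9230² ≈ 828.9269, and so on.
Summing a geometric series: total = 973·[0.9230·(1 − 0.9230^4) / (1 − 0.9230)] ≈ 3198.2923 billion.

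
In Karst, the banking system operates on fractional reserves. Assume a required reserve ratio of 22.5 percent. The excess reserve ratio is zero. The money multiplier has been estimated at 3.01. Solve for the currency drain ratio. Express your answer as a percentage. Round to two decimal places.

16.06%

Using m = 3.01. From m = (1 + c)/(c + rr + e), rearranging gives 1 + c = m·(c + rr + e), so c·(1 − m) = m·(rr + e) − 1.
Hence c = [m·(rr + e) − 1]/(1 − m) = [3.01 × (0.225 + 0) − 1] / (1 − 3.01) ≈ 0.160572.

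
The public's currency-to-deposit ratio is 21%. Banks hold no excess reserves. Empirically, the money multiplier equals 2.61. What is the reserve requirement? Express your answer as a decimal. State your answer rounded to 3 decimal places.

0.254

Using m = 2.61. Since m = (1 + c)/(c + rr + e), the denominator satisfies c + rr + e = (1 + c)/m = (1 + 0.21) / 2.61 ≈ 0.463602.
With c = 0.21 and e = 0, the reserve requirement is 0.463602 − 0.21 − 0 = 0.253602.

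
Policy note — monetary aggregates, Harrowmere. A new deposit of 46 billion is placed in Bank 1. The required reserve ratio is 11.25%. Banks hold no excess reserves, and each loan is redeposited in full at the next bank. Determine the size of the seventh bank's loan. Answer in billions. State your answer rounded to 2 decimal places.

Each bank lends a fraction (1 − rr) = 0.8875 of the deposit it receives, so Bank 7 receives 46·0.8875^6 and lends 46·0.8875^7 ≈ 19.9497 billion.

19.95 billion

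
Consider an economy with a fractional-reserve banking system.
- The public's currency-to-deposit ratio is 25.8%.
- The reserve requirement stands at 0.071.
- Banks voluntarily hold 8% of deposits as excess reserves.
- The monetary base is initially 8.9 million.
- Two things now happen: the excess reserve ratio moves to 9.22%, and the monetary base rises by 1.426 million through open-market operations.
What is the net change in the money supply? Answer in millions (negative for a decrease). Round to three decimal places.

Before: m₁ = (1 + 0.258) / (0.071 + 0.08 + 0.258) ≈ 3.075795, MB₁ = 8.9, so M₁ = 3.075795 × 8.9 ≈ 27.3746 million.
After: m₂ = (1 + 0.258) / (0.071 + 0.0922 + 0.258) ≈ 2.986705, MB₂ = 8.9 + 1.426 = 10.326, so M₂ = 2.986705 × 10.326 ≈ 30.8407 million.
ΔM = M₂ − M₁ = 30.8407 − 27.3746 = 3.4661 million.

3.466 million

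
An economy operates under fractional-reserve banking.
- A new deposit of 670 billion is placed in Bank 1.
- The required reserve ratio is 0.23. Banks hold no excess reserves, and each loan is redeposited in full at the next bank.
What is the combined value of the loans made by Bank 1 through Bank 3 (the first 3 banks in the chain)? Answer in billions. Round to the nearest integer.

Bank i lends (1 − rr)^i of the original deposit: Bank 1 lends 670·0.7700 = 515.9000, Bank 2 lends 670·0.7700² = 397.2430, and so on.
Summing a geometric series: total = 670·[0.7700·(1 − 0.7700^3) / (1 − 0.7700)] ≈ 1219.0201 billion.

1219 billion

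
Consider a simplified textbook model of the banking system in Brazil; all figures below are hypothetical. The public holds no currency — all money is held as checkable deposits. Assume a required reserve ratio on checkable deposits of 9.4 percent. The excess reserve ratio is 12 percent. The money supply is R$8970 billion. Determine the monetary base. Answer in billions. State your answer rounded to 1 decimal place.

R$1919.6 billion

The money multiplier is m = 1 / (rr + e) = 1 / (0.094 + 0.12) ≈ 4.672897.
MB = M / m = 8970 / 4.672897 ≈ 1919.5801 billion.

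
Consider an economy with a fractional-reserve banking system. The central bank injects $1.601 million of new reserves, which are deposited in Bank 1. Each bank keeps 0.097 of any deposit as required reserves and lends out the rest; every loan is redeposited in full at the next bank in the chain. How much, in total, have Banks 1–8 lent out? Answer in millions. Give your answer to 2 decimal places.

Bank i lends (1 − rr)^i of the original deposit: Bank 1 lends 1.601·0.9030 ≈ 1.4457, Bank 2 lends 1.601·0.9030² ≈ 1.3055, and so on.
Summing a geometric series: total = 1.601·[0.9030·(1 − 0.9030^8) / (1 − 0.9030)] ≈ 8.3153 million.

$8.32 million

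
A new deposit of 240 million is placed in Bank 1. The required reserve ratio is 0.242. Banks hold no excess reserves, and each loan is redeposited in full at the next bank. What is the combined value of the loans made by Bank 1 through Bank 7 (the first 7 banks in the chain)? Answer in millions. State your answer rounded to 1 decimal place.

643.7 million

Bank i lends (1 − rr)^i of the original deposit: Bank 1 lends 240·0.7580 = 181.9200, Bank 2 lends 240·0.7580² ≈ 137.8954, and so on.
Summing a geometric series: total = 240·[0.7580·(1 − 0.7580^7) / (1 − 0.7580)] ≈ 643.6545 million.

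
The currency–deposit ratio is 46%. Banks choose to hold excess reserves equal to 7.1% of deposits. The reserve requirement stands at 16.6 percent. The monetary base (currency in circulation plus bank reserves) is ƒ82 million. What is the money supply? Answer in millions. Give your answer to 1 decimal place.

ƒ171.8 million

The money multiplier is m = (1 + c) / (rr + e + c) = (1 + 0.46) / (0.166 + 0.071 + 0.46) ≈ 2.0947.
So M = m × MB = 2.0947 × 82 = 171.7654 million.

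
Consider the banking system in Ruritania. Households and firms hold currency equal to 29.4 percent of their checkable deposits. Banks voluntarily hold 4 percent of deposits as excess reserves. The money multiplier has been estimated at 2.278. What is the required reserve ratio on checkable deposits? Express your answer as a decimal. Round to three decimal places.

Using m = 2.278. Since m = (1 + c)/(c + rr + e), the denominator satisfies c + rr + e = (1 + c)/m = (1 + 0.294) / 2.278 ≈ 0.568042.
With c = 0.294 and e = 0.04, the required reserve ratio on checkable deposits is 0.568042 − 0.294 − 0.04 = 0.234042.

0.234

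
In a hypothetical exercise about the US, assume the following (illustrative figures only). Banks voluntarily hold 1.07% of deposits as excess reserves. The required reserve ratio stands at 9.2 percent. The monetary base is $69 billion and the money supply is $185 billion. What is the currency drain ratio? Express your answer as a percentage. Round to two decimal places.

43.10%

Using m = M/MB = 185/69 ≈ 2.681159. From m = (1 + c)/(c + rr + e), rearranging gives 1 + c = m·(c + rr + e), so c·(1 − m) = m·(rr + e) − 1.
Hence c = [m·(rr + e) − 1]/(1 − m) = [2.681159 × (0.092 + 0.0107) − 1] / (1 − 2.681159) ≈ 0.431039.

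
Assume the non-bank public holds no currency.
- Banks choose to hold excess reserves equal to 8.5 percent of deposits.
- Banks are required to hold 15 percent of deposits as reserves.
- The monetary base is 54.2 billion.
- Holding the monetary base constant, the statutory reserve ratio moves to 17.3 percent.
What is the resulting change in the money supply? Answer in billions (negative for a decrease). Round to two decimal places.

-20.56 billion

Initially m₁ = 1 / (0.15 + 0.085) ≈ 4.25532, so M₁ = 4.25532 × 54.2 ≈ 230.6383 billion.
After the change m₂ = 1 / (0.173 + 0.085) ≈ 3.87597, so M₂ = 3.87597 × 54.2 ≈ 210.0776 billion.
ΔM = M₂ − M₁ = 210.0776 − 230.6383 = -20.5607 billion.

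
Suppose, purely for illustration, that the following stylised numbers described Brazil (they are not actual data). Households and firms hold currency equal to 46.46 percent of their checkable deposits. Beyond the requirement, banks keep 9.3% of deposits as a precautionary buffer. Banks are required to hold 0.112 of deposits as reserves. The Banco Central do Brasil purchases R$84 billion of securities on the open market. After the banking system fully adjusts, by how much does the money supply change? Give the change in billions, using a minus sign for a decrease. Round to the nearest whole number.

R$184 billion

The money multiplier is m = (1 + c) / (rr + e + c) = (1 + 0.4646) / (0.112 + 0.093 + 0.4646) ≈ 2.1873.
The purchase adds 84 billion of base, so ΔM = m × ΔMB = 2.1873 × (+84) = 183.7332 billion.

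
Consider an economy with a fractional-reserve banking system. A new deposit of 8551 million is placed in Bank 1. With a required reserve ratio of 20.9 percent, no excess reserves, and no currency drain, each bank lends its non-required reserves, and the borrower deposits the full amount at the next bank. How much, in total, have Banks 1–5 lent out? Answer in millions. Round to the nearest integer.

Bank i lends (1 − rr)^i of the original deposit: Bank 1 lends 8551·0.7910 = 6763.8410, Bank 2 lends 8551·0.7910² ≈ 5350.1982, and so on.
Summing a geometric series: total = 8551·[0.7910·(1 − 0.7910^5) / (1 − 0.7910)] ≈ 22341.4497 million.

22341 million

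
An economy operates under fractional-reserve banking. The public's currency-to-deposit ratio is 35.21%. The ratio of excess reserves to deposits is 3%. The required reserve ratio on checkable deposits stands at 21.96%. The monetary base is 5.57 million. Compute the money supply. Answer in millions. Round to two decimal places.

The money multiplier is m = (1 + c) / (rr + e + c) = (1 + 0.3521) / (0.2196 + 0.03 + 0.3521) ≈ 2.2471.
So M = m × MB = 2.2471 × 5.57 ≈ 12.5163 million.

12.52 million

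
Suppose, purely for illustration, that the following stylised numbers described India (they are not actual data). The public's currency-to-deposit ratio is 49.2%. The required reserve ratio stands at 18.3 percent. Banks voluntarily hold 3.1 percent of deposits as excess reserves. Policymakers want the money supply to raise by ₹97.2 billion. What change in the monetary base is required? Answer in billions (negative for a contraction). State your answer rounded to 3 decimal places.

The money multiplier is m = (1 + c) / (rr + e + c) = (1 + 0.492) / (0.183 + 0.031 + 0.492) ≈ 2.113314.
ΔMB = ΔM / m = (+97.2) / 2.113314 ≈ 45.9941 billion.

₹45.994 billion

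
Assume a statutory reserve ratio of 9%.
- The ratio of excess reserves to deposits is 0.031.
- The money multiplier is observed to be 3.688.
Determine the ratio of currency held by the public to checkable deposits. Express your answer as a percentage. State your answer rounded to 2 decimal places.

20.60%

Using m = 3.688. From m = (1 + c)/(c + rr + e), rearranging gives 1 + c = m·(c + rr + e), so c·(1 − m) = m·(rr + e) − 1.
Hence c = [m·(rr + e) − 1]/(1 − m) = [3.688 × (0.09 + 0.031) − 1] / (1 − 3.688) ≈ 0.206009.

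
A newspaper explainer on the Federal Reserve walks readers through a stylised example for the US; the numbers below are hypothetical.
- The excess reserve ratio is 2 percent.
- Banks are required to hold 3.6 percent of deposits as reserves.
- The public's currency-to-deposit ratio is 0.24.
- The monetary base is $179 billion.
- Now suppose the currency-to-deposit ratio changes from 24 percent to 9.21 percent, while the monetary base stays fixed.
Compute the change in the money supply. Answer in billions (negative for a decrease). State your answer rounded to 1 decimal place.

Initially m₁ = (1 + 0.24) / (0.036 + 0.02 + 0.24) ≈ 4.18919, so M₁ = 4.18919 × 179 ≈ 749.865 billion.
After the change m₂ = (1 + 0.0921) / (0.036 + 0.02 + 0.0921) ≈ 7.37407, so M₂ = 7.37407 × 179 ≈ 1319.9585 billion.
ΔM = M₂ − M₁ = 1319.9585 − 749.865 = 570.0935 billion.

$570.1 billion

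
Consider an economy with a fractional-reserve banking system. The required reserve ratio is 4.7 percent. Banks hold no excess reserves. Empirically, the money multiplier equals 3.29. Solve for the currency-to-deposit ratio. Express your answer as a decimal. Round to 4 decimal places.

Using m = 3.29. From m = (1 + c)/(c + rr + e), rearranging gives 1 + c = m·(c + rr + e), so c·(1 − m) = m·(rr + e) − 1.
Hence c = [m·(rr + e) − 1]/(1 − m) = [3.29 × (0.047 + 0) − 1] / (1 − 3.29) ≈ 0.369157.

0.3692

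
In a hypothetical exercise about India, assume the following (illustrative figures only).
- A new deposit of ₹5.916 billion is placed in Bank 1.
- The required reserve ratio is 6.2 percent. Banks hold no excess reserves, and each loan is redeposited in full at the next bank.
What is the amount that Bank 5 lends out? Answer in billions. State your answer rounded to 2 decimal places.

₹4.30 billion

Each bank lends a fraction (1 − rr) = 0.9380 of the deposit it receives, so Bank 5 receives 5.916·0.9380^4 and lends 5.916·0.9380^5 ≈ 4.2958 billion.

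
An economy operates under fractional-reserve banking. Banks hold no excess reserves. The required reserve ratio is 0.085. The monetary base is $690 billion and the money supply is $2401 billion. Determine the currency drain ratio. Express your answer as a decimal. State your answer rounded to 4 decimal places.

0.2840

Using m = M/MB = 2401/690 ≈ 3.479710. From m = (1 + c)/(c + rr + e), rearranging gives 1 + c = m·(c + rr + e), so c·(1 − m) = m·(rr + e) − 1.
Hence c = [m·(rr + e) − 1]/(1 − m) = [3.479710 × (0.085 + 0) − 1] / (1 − 3.479710) ≈ 0.283995.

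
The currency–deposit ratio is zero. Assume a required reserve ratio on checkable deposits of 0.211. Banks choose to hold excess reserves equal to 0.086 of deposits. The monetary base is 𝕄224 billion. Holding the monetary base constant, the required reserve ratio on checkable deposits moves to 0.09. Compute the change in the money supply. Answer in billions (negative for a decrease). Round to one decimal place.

Initially m₁ = 1 / (0.211 + 0.086) ≈ 3.36700, so M₁ = 3.36700 × 224 = 754.208 billion.
After the change m₂ = 1 / (0.09 + 0.086) ≈ 5.68182, so M₂ = 5.68182 × 224 ≈ 1272.7277 billion.
ΔM = M₂ − M₁ = 1272.7277 − 754.208 = 518.5197 billion.

𝕄518.5 billion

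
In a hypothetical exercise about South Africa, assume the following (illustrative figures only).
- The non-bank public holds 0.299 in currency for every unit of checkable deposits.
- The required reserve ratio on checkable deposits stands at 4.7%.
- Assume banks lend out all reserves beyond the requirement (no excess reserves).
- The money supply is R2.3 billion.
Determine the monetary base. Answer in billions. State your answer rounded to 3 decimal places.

R0.613 billion

The money multiplier is m = (1 + c) / (rr + c) = (1 + 0.299) / (0.047 + 0.299) ≈ 3.75434.
MB = M / m = 2.3 / 3.75434 ≈ 0.6126 billion.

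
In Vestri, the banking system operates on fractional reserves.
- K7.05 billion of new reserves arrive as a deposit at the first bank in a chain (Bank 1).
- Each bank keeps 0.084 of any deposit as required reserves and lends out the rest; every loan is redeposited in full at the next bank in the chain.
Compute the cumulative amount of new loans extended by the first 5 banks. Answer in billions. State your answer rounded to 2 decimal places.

Bank i lends (1 − rr)^i of the original deposit: Bank 1 lends 7.05·0.9160 = 6.4578, Bank 2 lends 7.05·0.9160² ≈ 5.9153, and so on.
Summing a geometric series: total = 7.05·[0.9160·(1 − 0.9160^5) / (1 − 0.9160)] ≈ 27.3013 billion.

K27.30 billion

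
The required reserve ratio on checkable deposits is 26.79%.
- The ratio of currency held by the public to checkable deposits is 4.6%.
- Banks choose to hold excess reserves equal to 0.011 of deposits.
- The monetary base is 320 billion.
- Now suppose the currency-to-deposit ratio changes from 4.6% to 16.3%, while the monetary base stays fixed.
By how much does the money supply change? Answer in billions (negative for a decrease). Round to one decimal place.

-188.0 billion

Initially m₁ = (1 + 0.046) / (0.2679 + 0.011 + 0.046) ≈ 3.21945, so M₁ = 3.21945 × 320 = 1030.224 billion.
After the change m₂ = (1 + 0.163) / (0.2679 + 0.011 + 0.163) ≈ 2.63182, so M₂ = 2.63182 × 320 = 842.1824 billion.
ΔM = M₂ − M₁ = 842.1824 − 1030.224 = -188.0416 billion.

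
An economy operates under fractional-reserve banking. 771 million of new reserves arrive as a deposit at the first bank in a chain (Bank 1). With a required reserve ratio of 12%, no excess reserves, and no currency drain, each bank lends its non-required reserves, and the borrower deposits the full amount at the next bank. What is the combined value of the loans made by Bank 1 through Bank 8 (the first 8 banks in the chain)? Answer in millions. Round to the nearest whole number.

3621 million

Bank i lends (1 − rr)^i of the original deposit: Bank 1 lends 771·0.8800 = 678.4800, Bank 2 lends 771·0.8800² = 597.0624, and so on.
Summing a geometric series: total = 771·[0.8800·(1 − 0.8800^8) / (1 − 0.8800)] ≈ 3620.6264 million.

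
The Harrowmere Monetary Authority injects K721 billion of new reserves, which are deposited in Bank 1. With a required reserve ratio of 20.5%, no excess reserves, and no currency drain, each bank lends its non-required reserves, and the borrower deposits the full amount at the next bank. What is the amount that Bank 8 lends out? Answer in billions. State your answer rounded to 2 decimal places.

K115.05 billion

Each bank lends a fraction (1 − rr) = 0.7950 of the deposit it receives, so Bank 8 receives 721·0.7950^7 and lends 721·0.7950^8 ≈ 115.0462 billion.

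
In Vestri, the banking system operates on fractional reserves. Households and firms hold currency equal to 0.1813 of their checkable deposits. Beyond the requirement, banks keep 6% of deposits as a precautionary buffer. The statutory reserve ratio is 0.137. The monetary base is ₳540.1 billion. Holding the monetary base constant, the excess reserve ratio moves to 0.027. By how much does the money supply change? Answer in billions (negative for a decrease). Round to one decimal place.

₳161.2 billion

Initially m₁ = (1 + 0.1813) / (0.137 + 0.06 + 0.1813) ≈ 3.12265, so M₁ = 3.12265 × 540.1 ≈ 1686.5433 billion.
After the change m₂ = (1 + 0.1813) / (0.137 + 0.027 + 0.1813) ≈ 3.42108, so M₂ = 3.42108 × 540.1 ≈ 1847.7253 billion.
ΔM = M₂ − M₁ = 1847.7253 − 1686.5433 = 161.182 billion.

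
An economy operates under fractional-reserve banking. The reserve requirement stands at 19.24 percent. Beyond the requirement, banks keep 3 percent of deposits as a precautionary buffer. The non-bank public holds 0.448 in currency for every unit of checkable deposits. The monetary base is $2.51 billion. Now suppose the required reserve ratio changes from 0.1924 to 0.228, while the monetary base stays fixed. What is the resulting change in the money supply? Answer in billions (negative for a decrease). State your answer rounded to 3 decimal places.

-0.273 billion

Initially m₁ = (1 + 0.448) / (0.1924 + 0.03 + 0.448) ≈ 2.15990, so M₁ = 2.15990 × 2.51 ≈ 5.4213 billion.
After the change m₂ = (1 + 0.448) / (0.228 + 0.03 + 0.448) ≈ 2.05099, so M₂ = 2.05099 × 2.51 ≈ 5.148 billion.
ΔM = M₂ − M₁ = 5.148 − 5.4213 = -0.2733 billion.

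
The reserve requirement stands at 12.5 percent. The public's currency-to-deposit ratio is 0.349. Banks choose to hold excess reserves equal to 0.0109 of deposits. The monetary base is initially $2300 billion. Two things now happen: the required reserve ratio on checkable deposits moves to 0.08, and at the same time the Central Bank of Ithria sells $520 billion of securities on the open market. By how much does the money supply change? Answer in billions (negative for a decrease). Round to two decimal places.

Before: m₁ = (1 + 0.349) / (0.125 + 0.0109 + 0.349) ≈ 2.7820169, MB₁ = 2300, so M₁ = 2.7820169 × 2300 ≈ 6398.6389 billion.
After: m₂ = (1 + 0.349) / (0.08 + 0.0109 + 0.349) ≈ 3.0666060, MB₂ = 2300 − 520 = 1780, so M₂ = 3.0666060 × 1780 ≈ 5458.5587 billion.
ΔM = M₂ − M₁ = 5458.5587 − 6398.6389 = -940.0802 billion.

-940.08 billion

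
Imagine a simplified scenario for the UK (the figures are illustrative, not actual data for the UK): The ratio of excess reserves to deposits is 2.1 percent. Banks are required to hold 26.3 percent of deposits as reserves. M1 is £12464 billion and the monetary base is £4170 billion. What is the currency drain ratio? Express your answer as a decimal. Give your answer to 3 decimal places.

0.076

Using m = M/MB = 12464/4170 ≈ 2.988969. From m = (1 + c)/(c + rr + e), rearranging gives 1 + c = m·(c + rr + e), so c·(1 − m) = m·(rr + e) − 1.
Hence c = [m·(rr + e) − 1]/(1 − m) = [2.988969 × (0.263 + 0.021) − 1] / (1 − 2.988969) ≈ 0.075986.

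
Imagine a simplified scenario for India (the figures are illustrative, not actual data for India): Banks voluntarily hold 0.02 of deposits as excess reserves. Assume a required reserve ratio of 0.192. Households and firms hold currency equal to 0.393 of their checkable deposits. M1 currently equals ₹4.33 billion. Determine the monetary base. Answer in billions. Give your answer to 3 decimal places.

The money multiplier is m = (1 + c) / (rr + e + c) = (1 + 0.393) / (0.192 + 0.02 + 0.393) ≈ 2.30248.
MB = M / m = 4.33 / 2.30248 ≈ 1.8806 billion.

₹1.881 billion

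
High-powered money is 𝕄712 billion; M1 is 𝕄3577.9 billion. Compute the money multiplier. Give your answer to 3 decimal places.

5.025

The money multiplier is m = M / MB = 3577.9 / 712 ≈ 5.02514.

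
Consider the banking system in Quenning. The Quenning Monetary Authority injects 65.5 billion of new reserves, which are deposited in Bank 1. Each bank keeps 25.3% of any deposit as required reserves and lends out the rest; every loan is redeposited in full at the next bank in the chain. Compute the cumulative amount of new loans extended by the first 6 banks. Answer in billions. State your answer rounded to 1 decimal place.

159.8 billion

Bank i lends (1 − rr)^i of the original deposit: Bank 1 lends 65.5·0.7470 = 48.9285, Bank 2 lends 65.5·0.7470² ≈ 36.5496, and so on.
Summing a geometric series: total = 65.5·[0.7470·(1 − 0.7470^6) / (1 − 0.7470)] ≈ 159.7913 billion.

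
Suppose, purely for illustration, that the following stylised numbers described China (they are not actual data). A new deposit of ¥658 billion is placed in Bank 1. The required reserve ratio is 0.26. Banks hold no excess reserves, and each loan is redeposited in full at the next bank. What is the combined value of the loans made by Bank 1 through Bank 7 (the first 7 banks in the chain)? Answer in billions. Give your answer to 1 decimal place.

Bank i lends (1 − rr)^i of the original deposit: Bank 1 lends 658·0.7400 = 486.9200, Bank 2 lends 658·0.7400² = 360.3208, and so on.
Summing a geometric series: total = 658·[0.7400·(1 − 0.7400^7) / (1 − 0.7400)] ≈ 1645.2038 billion.

¥1645.2 billion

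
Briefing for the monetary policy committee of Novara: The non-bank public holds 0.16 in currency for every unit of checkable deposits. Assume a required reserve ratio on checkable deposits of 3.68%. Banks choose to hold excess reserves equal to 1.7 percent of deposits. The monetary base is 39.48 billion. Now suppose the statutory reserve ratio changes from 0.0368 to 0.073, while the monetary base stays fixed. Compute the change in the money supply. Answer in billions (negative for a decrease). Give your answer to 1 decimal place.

Initially m₁ = (1 + 0.16) / (0.0368 + 0.017 + 0.16) ≈ 5.4256, so M₁ = 5.4256 × 39.48 ≈ 214.2027 billion.
After the change m₂ = (1 + 0.16) / (0.073 + 0.017 + 0.16) = 4.64, so M₂ = 4.64 × 39.48 = 183.1872 billion.
ΔM = M₂ − M₁ = 183.1872 − 214.2027 = -31.0155 billion.

-31.0 billion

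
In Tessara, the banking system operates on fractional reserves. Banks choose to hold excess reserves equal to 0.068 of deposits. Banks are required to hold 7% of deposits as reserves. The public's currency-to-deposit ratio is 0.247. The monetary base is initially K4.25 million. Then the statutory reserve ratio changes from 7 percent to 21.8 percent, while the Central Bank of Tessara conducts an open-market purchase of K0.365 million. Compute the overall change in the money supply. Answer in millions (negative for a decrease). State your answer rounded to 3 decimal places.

Before: m₁ = (1 + 0.247) / (0.07 + 0.068 + 0.247) ≈ 3.23896, MB₁ = 4.25, so M₁ = 3.23896 × 4.25 ≈ 13.7656 million.
After: m₂ = (1 + 0.247) / (0.218 + 0.068 + 0.247) ≈ 2.33959, MB₂ = 4.25 + 0.365 = 4.615, so M₂ = 2.33959 × 4.615 ≈ 10.7972 million.
ΔM = M₂ − M₁ = 10.7972 − 13.7656 = -2.9684 million.

-2.968 million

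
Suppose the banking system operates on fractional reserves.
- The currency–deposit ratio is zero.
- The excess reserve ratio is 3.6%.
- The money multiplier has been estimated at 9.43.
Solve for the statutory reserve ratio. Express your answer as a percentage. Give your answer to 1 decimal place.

7.0%

Using m = 9.43. Since m = (1 + c)/(c + rr + e), the denominator satisfies c + rr + e = (1 + c)/m = (1 + 0) / 9.43 ≈ 0.106045.
With c = 0 and e = 0.036, the statutory reserve ratio is 0.106045 − 0 − 0.036 = 0.070045.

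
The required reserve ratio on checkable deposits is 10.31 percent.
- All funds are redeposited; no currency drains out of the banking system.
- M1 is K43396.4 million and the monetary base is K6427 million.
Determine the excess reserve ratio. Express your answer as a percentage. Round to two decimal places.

4.50%

Using m = M/MB = 43396.4/6427 ≈ 6.752202. Since m = (1 + c)/(c + rr + e), the denominator satisfies c + rr + e = (1 + c)/m = (1 + 0) / 6.752202 ≈ 0.148100.
With c = 0 and rr = 0.1031, the excess reserve ratio is 0.148100 − 0 − 0.1031 = 0.045.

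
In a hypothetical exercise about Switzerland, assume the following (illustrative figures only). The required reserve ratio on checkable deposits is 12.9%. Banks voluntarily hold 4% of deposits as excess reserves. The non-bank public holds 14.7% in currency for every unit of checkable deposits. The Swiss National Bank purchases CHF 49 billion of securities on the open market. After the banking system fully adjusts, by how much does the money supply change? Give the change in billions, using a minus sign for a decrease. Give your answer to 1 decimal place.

CHF 177.9 billion

The money multiplier is m = (1 + c) / (rr + e + c) = (1 + 0.147) / (0.129 + 0.04 + 0.147) ≈ 3.6297.
The purchase adds 49 billion of base, so ΔM = m × ΔMB = 3.6297 × (+49) = 177.8553 billion.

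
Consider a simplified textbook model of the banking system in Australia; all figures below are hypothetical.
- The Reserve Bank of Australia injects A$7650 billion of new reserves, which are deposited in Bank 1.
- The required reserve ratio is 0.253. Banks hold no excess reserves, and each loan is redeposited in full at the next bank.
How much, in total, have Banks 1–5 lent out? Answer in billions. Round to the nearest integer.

A$17333 billion

Bank i lends (1 − rr)^i of the original deposit: Bank 1 lends 7650·0.7470 = 5714.5500, Bank 2 lends 7650·0.7470² ≈ 4268.7689, and so on.
Summing a geometric series: total = 7650·[0.7470·(1 − 0.7470^5) / (1 − 0.7470)] ≈ 17333.4632 billion.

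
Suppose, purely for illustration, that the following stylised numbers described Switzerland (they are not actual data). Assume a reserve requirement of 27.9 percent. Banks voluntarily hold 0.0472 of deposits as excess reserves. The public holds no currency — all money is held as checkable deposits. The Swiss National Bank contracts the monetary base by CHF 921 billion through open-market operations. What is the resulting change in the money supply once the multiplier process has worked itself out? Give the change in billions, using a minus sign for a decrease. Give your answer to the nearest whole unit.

The money multiplier is m = 1 / (rr + e) = 1 / (0.279 + 0.0472) ≈ 3.0656.
The sale removes 921 billion of base, so ΔM = m × ΔMB = 3.0656 × (−921) = -2823.4176 billion.

-2823 billion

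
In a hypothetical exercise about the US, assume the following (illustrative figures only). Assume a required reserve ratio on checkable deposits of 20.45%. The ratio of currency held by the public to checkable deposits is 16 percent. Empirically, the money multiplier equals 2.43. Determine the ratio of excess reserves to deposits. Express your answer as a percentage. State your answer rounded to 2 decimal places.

11.29%

Using m = 2.43. Since m = (1 + c)/(c + rr + e), the denominator satisfies c + rr + e = (1 + c)/m = (1 + 0.16) / 2.43 ≈ 0.477366.
With c = 0.16 and rr = 0.2045, the ratio of excess reserves to deposits is 0.477366 − 0.16 − 0.2045 = 0.112866.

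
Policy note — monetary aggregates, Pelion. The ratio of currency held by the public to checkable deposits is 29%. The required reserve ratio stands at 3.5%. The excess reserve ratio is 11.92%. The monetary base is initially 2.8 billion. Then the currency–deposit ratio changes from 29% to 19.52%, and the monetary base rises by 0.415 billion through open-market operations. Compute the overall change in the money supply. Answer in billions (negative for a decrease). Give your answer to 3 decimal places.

Before: m₁ = (1 + 0.29) / (0.035 + 0.1192 + 0.29) ≈ 2.90410, MB₁ = 2.8, so M₁ = 2.90410 × 2.8 ≈ 8.1315 billion.
After: m₂ = (1 + 0.1952) / (0.035 + 0.1192 + 0.1952) ≈ 3.42072, MB₂ = 2.8 + 0.415 = 3.215, so M₂ = 3.42072 × 3.215 ≈ 10.9976 billion.
ΔM = M₂ − M₁ = 10.9976 − 8.1315 = 2.8661 billion.

2.866 billion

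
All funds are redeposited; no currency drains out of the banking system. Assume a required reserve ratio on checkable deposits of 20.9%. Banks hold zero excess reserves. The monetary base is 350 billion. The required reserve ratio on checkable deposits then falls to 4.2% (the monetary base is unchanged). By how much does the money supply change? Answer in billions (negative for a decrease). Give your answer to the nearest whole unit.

6659 billion

Initially m₁ = 1 / (0.209) ≈ 4.7847, so M₁ = 4.7847 × 350 = 1674.645 billion.
After the change m₂ = 1 / (0.042) ≈ 23.8095, so M₂ = 23.8095 × 350 = 8333.325 billion.
ΔM = M₂ − M₁ = 8333.325 − 1674.645 = 6658.68 billion.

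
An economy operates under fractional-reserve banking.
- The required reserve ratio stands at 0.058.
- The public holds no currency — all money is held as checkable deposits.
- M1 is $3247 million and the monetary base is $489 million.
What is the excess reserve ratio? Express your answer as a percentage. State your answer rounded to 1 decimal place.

9.3%

Using m = M/MB = 3247/489 ≈ 6.640082. Since m = (1 + c)/(c + rr + e), the denominator satisfies c + rr + e = (1 + c)/m = (1 + 0) / 6.640082 ≈ 0.150601.
With c = 0 and rr = 0.058, the excess reserve ratio is 0.150601 − 0 − 0.058 = 0.092601.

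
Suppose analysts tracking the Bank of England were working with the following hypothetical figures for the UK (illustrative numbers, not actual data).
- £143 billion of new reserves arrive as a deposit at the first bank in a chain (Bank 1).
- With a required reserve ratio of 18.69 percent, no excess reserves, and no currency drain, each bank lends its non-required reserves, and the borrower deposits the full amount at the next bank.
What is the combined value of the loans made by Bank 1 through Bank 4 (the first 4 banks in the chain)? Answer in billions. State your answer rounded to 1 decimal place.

Bank i lends (1 − rr)^i of the original deposit: Bank 1 lends 143·0.8131 = 116.2733, Bank 2 lends 143·0.8131² ≈ 94.5418, and so on.
Summing a geometric series: total = 143·[0.8131·(1 − 0.8131^4) / (1 − 0.8131)] ≈ 350.1917 billion.

£350.2 billion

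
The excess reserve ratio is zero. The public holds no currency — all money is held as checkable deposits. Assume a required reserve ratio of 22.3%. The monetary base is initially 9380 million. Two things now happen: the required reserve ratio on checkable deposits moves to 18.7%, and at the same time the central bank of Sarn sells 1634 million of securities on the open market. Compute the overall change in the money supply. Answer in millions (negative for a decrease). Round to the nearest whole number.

Before: m₁ = 1 / (0.223) ≈ 4.48430, MB₁ = 9380, so M₁ = 4.48430 × 9380 = 42062.734 million.
After: m₂ = 1 / (0.187) ≈ 5.34759, MB₂ = 9380 − 1634 = 7746, so M₂ = 5.34759 × 7746 ≈ 41422.4321 million.
ΔM = M₂ − M₁ = 41422.4321 − 42062.734 = -640.3019 million.

-640 million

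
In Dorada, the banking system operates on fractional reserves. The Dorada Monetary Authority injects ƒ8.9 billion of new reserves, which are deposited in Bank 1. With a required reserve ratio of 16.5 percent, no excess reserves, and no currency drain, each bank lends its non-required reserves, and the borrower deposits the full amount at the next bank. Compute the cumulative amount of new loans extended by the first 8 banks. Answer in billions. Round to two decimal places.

Bank i lends (1 − rr)^i of the original deposit: Bank 1 lends 8.9·0.8350 = 7.4315, Bank 2 lends 8.9·0.8350² ≈ 6.2053, and so on.
Summing a geometric series: total = 8.9·[0.8350·(1 − 0.8350^8) / (1 − 0.8350)] ≈ 34.3959 billion.

ƒ34.40 billion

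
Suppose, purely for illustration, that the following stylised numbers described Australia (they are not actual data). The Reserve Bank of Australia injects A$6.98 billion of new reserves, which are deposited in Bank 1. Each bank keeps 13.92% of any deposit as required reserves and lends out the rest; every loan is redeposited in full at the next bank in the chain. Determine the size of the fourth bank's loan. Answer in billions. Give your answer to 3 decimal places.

Each bank lends a fraction (1 − rr) = 0.8608 of the deposit it receives, so Bank 4 receives 6.98·0.8608^3 and lends 6.98·0.8608^4 ≈ 3.8323 billion.

A$3.832 billion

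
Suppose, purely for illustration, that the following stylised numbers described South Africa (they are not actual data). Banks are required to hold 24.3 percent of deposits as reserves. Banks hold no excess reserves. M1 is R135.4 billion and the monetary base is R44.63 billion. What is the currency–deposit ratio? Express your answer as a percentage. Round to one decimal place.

Using m = M/MB = 135.4/44.63 ≈ 3.033834. From m = (1 + c)/(c + rr + e), rearranging gives 1 + c = m·(c + rr + e), so c·(1 − m) = m·(rr + e) − 1.
Hence c = [m·(rr + e) − 1]/(1 − m) = [3.033834 × (0.243 + 0) − 1] / (1 − 3.033834) ≈ 0.129203.

12.9%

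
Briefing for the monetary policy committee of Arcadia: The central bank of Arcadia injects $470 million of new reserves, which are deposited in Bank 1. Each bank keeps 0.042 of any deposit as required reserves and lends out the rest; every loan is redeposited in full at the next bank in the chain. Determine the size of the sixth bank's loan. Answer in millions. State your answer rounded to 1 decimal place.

Each bank lends a fraction (1 − rr) = 0.9580 of the deposit it receives, so Bank 6 receives 470·0.9580^5 and lends 470·0.9580^6 ≈ 363.3213 million.

$363.3 million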